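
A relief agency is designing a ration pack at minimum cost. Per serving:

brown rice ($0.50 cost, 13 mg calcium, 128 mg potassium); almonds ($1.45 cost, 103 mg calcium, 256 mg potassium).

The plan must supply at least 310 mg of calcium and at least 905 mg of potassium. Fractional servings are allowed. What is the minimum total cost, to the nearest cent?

$4.81

For a min-cost LP with two ≥-constraints, a basic feasible solution has at most two positive variables.
brown rice only: max(310/13, 905/128) = 23.85 servings → $11.92.
almonds only: max(310/103, 905/256) = 3.535 servings → $5.13.
brown rice + almonds with both tight: 1.406 servings and 2.832 servings → $4.81.
Cheapest feasible corner: $4.81.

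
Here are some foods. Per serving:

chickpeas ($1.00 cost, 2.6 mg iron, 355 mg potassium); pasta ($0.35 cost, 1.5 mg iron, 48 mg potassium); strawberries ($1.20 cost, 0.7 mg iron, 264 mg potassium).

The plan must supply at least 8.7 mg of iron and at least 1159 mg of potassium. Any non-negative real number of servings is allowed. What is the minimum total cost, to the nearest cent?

$3.30

At the optimum either one food covers both requirements or two foods hit both targets exactly; no other combination can be cheaper.
chickpeas only: max(8.7/2.6, 1159/355) = 3.346 servings → $3.35.
pasta only: max(8.7/1.5, 1159/48) = 24.15 servings → $8.45.
strawberries only: max(8.7/0.7, 1159/264) = 12.43 servings → $14.91.
chickpeas + pasta with both tight: 3.24 servings and 0.1842 servings → $3.30.
chickpeas + strawberries: intersection lies outside the first quadrant.
pasta + strawberries with both tight: 4.099 servings and 3.645 servings → $5.81.
The minimum over all feasible corners is $3.30.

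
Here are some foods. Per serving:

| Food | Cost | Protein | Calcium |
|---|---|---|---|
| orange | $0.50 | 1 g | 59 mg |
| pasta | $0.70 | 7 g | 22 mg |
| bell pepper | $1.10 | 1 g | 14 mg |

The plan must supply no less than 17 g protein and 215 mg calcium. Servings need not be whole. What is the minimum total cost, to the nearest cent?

orange only: max(17/1, 215/59) = 17 servings → $8.50.
pasta only: max(17/7, 215/22) = 9.773 servings → $6.84.
bell pepper only: max(17/1, 215/14) = 17 servings → $18.70.
orange + pasta with both tight: 2.893 servings and 2.015 servings → $2.86.
orange + bell pepper: the both-tight solution has a negative serving — not a feasible corner.
pasta + bell pepper with both tight: 0.3026 servings and 14.88 servings → $16.58.
Cheapest feasible corner: $2.86.

$2.86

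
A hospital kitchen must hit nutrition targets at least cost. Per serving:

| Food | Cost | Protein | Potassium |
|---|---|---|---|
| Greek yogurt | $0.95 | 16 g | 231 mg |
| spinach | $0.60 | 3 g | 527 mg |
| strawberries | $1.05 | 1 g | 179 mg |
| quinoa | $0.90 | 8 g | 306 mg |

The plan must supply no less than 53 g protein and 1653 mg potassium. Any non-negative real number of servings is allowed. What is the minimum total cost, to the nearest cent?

$3.92

Greek yogurt only: max(53/16, 1653/231) = 7.156 servings → $6.80.
spinach only: max(53/3, 1653/527) = 17.67 servings → $10.60.
strawberries only: max(53/1, 1653/179) = 53 servings → $55.65.
quinoa only: max(53/8, 1653/306) = 6.625 servings → $5.96.
Greek yogurt + spinach with both tight: 2.968 servings and 1.836 servings → $3.92.
Greek yogurt + strawberries with both tight: 2.975 servings and 5.395 servings → $8.49.
Greek yogurt + quinoa with both tight: 0.9823 servings and 4.66 servings → $5.13.
spinach + strawberries: the both-tight solution has a negative serving — not a feasible corner.
spinach + quinoa: the both-tight solution has a negative serving — not a feasible corner.
strawberries + quinoa: the both-tight solution has a negative serving — not a feasible corner.
Cheapest feasible corner: $3.92.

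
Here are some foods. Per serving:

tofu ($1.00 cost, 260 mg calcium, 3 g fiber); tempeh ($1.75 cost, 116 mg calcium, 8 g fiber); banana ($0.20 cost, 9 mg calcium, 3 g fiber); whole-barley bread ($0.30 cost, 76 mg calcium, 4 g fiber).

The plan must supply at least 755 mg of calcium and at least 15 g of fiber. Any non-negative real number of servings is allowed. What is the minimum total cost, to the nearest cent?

tofu only: max(755/260, 15/3) = 5 servings → $5.00.
tempeh only: max(755/116, 15/8) = 6.509 servings → $11.39.
banana only: max(755/9, 15/3) = 83.89 servings → $16.78.
whole-barley bread only: max(755/76, 15/4) = 9.934 servings → $2.98.
tofu + tempeh with both tight: 2.483 servings and 0.944 servings → $4.13.
tofu + banana with both tight: 2.829 servings and 2.171 servings → $3.26.
tofu + whole-barley bread with both tight: 2.315 servings and 2.014 servings → $2.92.
tempeh + banana: intersection lies outside the first quadrant.
tempeh + whole-barley bread: intersection lies outside the first quadrant.
banana + whole-barley bread with both targets exact would need a negative amount; discard.
Cheapest feasible corner: $2.92.

$2.92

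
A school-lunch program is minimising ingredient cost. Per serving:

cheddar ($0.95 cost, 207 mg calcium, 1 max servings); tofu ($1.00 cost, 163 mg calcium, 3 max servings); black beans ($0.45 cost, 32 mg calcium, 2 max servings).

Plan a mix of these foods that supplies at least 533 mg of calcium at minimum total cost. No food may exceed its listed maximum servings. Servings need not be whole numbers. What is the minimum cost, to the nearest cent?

Cost per mg of calcium: cheddar $0.0046, tofu $0.0061, black beans $0.0141.
Take 1 serving of cheddar: +207.0 mg calcium for $0.95 (total $0.95, still need 326.0 mg).
Take 2 servings of tofu: +326.0 mg calcium for $2.00 (total $2.95, still need 0.0 mg).
Greedy by cheapest-per-mg is optimal for a single linear constraint, so the minimum cost is $2.95.

$2.95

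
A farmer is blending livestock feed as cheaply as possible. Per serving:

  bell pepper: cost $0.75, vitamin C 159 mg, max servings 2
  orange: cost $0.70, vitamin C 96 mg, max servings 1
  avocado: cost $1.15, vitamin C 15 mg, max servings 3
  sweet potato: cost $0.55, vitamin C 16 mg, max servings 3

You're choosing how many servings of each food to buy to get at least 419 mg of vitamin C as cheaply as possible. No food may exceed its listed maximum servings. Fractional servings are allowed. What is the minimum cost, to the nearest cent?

Cost per mg of vitamin C: bell pepper $0.0047, orange $0.0073, sweet potato $0.0344, avocado $0.0767.
Take 2 servings of bell pepper: +318.0 mg vitamin C for $1.50 (total $1.50, still need 101.0 mg).
Take 1 serving of orange: +96.0 mg vitamin C for $0.70 (total $2.20, still need 5.0 mg).
Take 0.3125 servings of sweet potato: +5.0 mg vitamin C for $0.17 (total $2.37, still need 0.0 mg).
Filling from the cheapest source first is optimal under one linear minimum: $2.37.

$2.37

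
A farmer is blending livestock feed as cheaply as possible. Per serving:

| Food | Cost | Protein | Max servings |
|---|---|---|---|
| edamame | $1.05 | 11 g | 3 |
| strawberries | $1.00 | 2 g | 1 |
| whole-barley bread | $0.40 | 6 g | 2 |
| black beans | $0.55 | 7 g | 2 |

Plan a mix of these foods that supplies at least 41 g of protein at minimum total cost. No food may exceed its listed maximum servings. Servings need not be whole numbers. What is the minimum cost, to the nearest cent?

Cost per g of protein: whole-barley bread $0.0667, black beans $0.0786, edamame $0.0955, strawberries $0.5000.
Take 2 servings of whole-barley bread: +12.0 g protein for $0.80 (total $0.80, still need 29.0 g).
Take 2 servings of black beans: +14.0 g protein for $1.10 (total $1.90, still need 15.0 g).
Take 1.364 servings of edamame: +15.0 g protein for $1.43 (total $3.33, still need 0.0 g).
Filling from the cheapest source first is optimal under one linear minimum: $3.33.

$3.33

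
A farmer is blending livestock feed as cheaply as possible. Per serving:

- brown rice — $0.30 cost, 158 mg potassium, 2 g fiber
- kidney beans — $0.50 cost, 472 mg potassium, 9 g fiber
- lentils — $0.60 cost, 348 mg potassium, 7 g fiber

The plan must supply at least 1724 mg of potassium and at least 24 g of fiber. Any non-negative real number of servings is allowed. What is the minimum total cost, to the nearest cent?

$1.83

brown rice only: max(1724/158, 24/2) = 12 servings → $3.60.
kidney beans only: max(1724/472, 24/9) = 3.653 servings → $1.83.
lentils only: max(1724/348, 24/7) = 4.954 servings → $2.97.
brown rice + kidney beans with both tight: 8.762 servings and 0.7197 servings → $2.99.
brown rice + lentils with both tight: 9.063 servings and 0.839 servings → $3.22.
kidney beans + lentils: the both-tight solution has a negative serving — not a feasible corner.
The minimum over all feasible corners is $1.83.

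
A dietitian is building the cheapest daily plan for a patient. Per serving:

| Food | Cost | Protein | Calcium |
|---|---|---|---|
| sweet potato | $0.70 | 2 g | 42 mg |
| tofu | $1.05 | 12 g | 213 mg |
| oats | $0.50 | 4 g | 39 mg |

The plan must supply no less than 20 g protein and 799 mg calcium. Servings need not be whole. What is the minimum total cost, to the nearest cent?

$3.94

For a min-cost LP with two ≥-constraints, a basic feasible solution has at most two positive variables.
sweet potato only: max(20/2, 799/42) = 19.02 servings → $13.32.
tofu only: max(20/12, 799/213) = 3.751 servings → $3.94.
oats only: max(20/4, 799/39) = 20.49 servings → $10.24.
sweet potato + tofu with both targets exact would need a negative amount; discard.
sweet potato + oats: intersection lies outside the first quadrant.
tofu + oats: the both-tight solution has a negative serving — not a feasible corner.
The minimum over all feasible corners is $3.94.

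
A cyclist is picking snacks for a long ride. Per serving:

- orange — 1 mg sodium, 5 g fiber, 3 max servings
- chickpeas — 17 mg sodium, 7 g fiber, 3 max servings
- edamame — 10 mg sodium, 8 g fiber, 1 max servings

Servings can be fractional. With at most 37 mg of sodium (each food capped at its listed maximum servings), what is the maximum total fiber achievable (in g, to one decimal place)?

Fiber per mg sodium: orange 5, edamame 0.8, chickpeas 0.4118.
Take 3 servings of orange: uses 3 mg sodium, +15.0 g fiber (running total 15.0 g).
Take 1 serving of edamame: uses 10 mg sodium, +8.0 g fiber (running total 23.0 g).
Take 1.412 servings of chickpeas: uses 24 mg sodium, +9.9 g fiber (running total 32.9 g).
Greedy by best ratio exhausts the sodium allowance optimally: 32.9 g.

32.9 g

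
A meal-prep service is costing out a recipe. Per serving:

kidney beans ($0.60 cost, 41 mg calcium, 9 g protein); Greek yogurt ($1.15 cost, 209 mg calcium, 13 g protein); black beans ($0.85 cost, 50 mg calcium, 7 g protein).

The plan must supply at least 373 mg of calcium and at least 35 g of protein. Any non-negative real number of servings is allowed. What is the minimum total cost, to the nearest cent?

$2.74

This is a tiny linear program; its minimum lies at a vertex of the feasible set. List the vertices and price them.
kidney beans only: max(373/41, 35/9) = 9.098 servings → $5.46.
Greek yogurt only: max(373/209, 35/13) = 2.692 servings → $3.10.
black beans only: max(373/50, 35/7) = 7.46 servings → $6.34.
kidney beans + Greek yogurt with both tight: 1.829 servings and 1.426 servings → $2.74.
kidney beans + black beans: intersection lies outside the first quadrant.
Greek yogurt + black beans with both tight: 1.059 servings and 3.033 servings → $3.80.
So the least-cost plan costs $2.74.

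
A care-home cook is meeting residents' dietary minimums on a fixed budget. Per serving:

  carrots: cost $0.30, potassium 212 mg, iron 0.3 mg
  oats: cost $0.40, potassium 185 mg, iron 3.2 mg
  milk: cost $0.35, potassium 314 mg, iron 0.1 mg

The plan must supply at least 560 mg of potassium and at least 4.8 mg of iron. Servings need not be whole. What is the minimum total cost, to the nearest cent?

Compare the cost at each extreme point of the feasible region.
carrots only: max(560/212, 4.8/0.3) = 16 servings → $4.80.
oats only: max(560/185, 4.8/3.2) = 3.027 servings → $1.21.
milk only: max(560/314, 4.8/0.1) = 48 servings → $16.80.
carrots + oats with both tight: 1.451 servings and 1.364 servings → $0.98.
carrots + milk: intersection lies outside the first quadrant.
oats + milk with both tight: 1.471 servings and 0.9166 servings → $0.91.
Cheapest feasible corner: $0.91.

$0.91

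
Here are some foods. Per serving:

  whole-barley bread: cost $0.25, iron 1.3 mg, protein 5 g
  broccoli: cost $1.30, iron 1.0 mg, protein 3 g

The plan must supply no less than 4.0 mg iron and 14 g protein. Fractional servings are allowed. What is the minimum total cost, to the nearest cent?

With two linear requirements the optimum uses one or two foods; enumerate the corners.
whole-barley bread only: max(4.0/1.3, 14/5) = 3.077 servings → $0.77.
broccoli only: max(4.0/1.0, 14/3) = 4.667 servings → $6.07.
whole-barley bread + broccoli with both tight: 1.818 servings and 1.636 servings → $2.58.
The minimum over all feasible corners is $0.77.

$0.77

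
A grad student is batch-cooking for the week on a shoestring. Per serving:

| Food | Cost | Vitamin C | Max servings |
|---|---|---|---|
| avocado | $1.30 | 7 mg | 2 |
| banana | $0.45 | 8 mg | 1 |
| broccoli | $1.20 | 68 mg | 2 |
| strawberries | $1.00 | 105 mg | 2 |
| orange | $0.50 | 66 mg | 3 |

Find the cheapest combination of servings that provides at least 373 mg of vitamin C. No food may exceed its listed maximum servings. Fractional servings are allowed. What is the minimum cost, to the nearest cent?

$3.17

Cost per mg of vitamin C: orange $0.0076, strawberries $0.0095, broccoli $0.0176, banana $0.0563, avocado $0.1857.
Take 3 servings of orange: +198.0 mg vitamin C for $1.50 (total $1.50, still need 175.0 mg).
Take 1.667 servings of strawberries: +175.0 mg vitamin C for $1.67 (total $3.17, still need 0.0 mg).
Filling from the cheapest source first is optimal under one linear minimum: $3.17.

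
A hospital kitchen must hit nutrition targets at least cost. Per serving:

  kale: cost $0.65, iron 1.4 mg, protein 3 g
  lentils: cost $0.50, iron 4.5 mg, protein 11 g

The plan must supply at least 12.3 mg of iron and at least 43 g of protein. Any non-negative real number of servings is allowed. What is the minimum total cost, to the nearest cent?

$1.95

Minimising a linear cost over {iron ≥ 12.3, protein ≥ 43, servings ≥ 0} — the optimum is at a vertex, using one or two foods.
kale only: max(12.3/1.4, 43/3) = 14.33 servings → $9.32.
lentils only: max(12.3/4.5, 43/11) = 3.909 servings → $1.95.
kale + lentils with both targets exact would need a negative amount; discard.
The minimum over all feasible corners is $1.95.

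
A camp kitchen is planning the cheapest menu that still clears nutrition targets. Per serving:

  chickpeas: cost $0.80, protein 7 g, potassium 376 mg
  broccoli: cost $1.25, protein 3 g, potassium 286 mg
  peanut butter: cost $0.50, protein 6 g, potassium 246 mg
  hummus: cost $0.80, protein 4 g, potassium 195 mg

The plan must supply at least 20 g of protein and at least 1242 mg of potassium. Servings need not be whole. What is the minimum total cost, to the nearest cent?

This is a tiny linear program; its minimum lies at a vertex of the feasible set. List the vertices and price them.
chickpeas only: max(20/7, 1242/376) = 3.303 servings → $2.64.
broccoli only: max(20/3, 1242/286) = 6.667 servings → $8.33.
peanut butter only: max(20/6, 1242/246) = 5.049 servings → $2.52.
hummus only: max(20/4, 1242/195) = 6.369 servings → $5.10.
chickpeas + broccoli with both tight: 2.281 servings and 1.343 servings → $3.50.
chickpeas + peanut butter with both targets exact would need a negative amount; discard.
chickpeas + hummus: intersection lies outside the first quadrant.
broccoli + peanut butter with both tight: 2.589 servings and 2.039 servings → $4.26.
broccoli + hummus with both tight: 1.911 servings and 3.567 servings → $5.24.
peanut butter + hummus: the both-tight solution has a negative serving — not a feasible corner.
So the least-cost plan costs $2.52.

$2.52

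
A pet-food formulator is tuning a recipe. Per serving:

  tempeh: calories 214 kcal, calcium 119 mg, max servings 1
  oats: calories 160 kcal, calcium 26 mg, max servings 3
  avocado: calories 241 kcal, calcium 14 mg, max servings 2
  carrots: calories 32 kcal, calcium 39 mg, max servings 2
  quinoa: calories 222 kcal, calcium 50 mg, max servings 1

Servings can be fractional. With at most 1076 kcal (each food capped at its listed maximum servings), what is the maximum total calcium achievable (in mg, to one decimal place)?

Calcium per kcal: carrots 1.219, tempeh 0.5561, quinoa 0.2252, oats 0.1625, avocado 0.05809.
Take 2 servings of carrots: uses 64 kcal, +78.0 mg calcium (running total 78.0 mg).
Take 1 serving of tempeh: uses 214 kcal, +119.0 mg calcium (running total 197.0 mg).
Take 1 serving of quinoa: uses 222 kcal, +50.0 mg calcium (running total 247.0 mg).
Take 3 servings of oats: uses 480 kcal, +78.0 mg calcium (running total 325.0 mg).
Take 0.3983 servings of avocado: uses 96 kcal, +5.6 mg calcium (running total 330.6 mg).
Filling greedily by calcium-per-kcal is optimal for one linear limit, giving 330.6 mg.

330.6 mg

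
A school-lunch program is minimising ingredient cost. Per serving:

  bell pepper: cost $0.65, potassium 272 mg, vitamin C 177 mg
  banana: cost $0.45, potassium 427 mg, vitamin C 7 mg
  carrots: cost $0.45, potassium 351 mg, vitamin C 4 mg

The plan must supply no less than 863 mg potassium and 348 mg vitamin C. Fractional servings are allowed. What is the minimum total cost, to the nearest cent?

Check every corner: each single food scaled to meet both minima, and each pair solved so both constraints bind.
bell pepper only: max(863/272, 348/177) = 3.173 servings → $2.06.
banana only: max(863/427, 348/7) = 49.71 servings → $22.37.
carrots only: max(863/351, 348/4) = 87 servings → $39.15.
bell pepper + banana with both tight: 1.935 servings and 0.7885 servings → $1.61.
bell pepper + carrots with both tight: 1.945 servings and 0.9518 servings → $1.69.
banana + carrots: the both-tight solution has a negative serving — not a feasible corner.
So the least-cost plan costs $1.61.

$1.61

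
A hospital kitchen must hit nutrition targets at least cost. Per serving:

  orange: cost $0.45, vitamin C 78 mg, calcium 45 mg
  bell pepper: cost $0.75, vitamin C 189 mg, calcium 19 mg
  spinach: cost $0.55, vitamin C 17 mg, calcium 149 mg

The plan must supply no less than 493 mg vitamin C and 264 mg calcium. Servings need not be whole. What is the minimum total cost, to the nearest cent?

For a min-cost LP with two ≥-constraints, a basic feasible solution has at most two positive variables.
orange only: max(493/78, 264/45) = 6.321 servings → $2.84.
bell pepper only: max(493/189, 264/19) = 13.89 servings → $10.42.
spinach only: max(493/17, 264/149) = 29 servings → $15.95.
orange + bell pepper with both tight: 5.771 servings and 0.2268 servings → $2.77.
orange + spinach with both targets exact would need a negative amount; discard.
bell pepper + spinach with both tight: 2.478 servings and 1.456 servings → $2.66.
The minimum over all feasible corners is $2.66.

$2.66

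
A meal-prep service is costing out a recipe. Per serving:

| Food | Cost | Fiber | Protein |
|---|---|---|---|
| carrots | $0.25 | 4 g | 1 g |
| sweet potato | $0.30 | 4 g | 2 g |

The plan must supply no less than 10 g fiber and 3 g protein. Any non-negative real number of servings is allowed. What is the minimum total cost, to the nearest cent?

$0.65

An LP optimum is at a vertex; with two nutrient constraints at most two foods are used. Check each candidate.
carrots only: max(10/4, 3/1) = 3 servings → $0.75.
sweet potato only: max(10/4, 3/2) = 2.5 servings → $0.75.
carrots + sweet potato with both tight: 2 servings and 0.5 servings → $0.65.
So the least-cost plan costs $0.65.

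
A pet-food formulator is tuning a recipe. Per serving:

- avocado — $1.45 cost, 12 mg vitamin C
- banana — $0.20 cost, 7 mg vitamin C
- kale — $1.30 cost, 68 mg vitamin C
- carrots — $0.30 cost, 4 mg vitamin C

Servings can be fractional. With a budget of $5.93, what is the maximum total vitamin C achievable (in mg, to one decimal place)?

310.2 mg

Vitamin C per dollar: kale 52.31, banana 35, carrots 13.33, avocado 8.276.
With no serving limits, spend the whole cost allowance on kale: $5.93 / $1.30 × 68 mg = 310.2 mg.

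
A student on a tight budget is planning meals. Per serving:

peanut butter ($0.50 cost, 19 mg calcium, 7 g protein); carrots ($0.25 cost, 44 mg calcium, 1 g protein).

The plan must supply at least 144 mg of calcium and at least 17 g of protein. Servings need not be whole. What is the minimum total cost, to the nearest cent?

Two binding constraints pin down two serving amounts, so the optimal mix uses at most two foods. The candidates are each food alone (scaled to the tighter of calcium/protein) and each pair with both constraints tight.
peanut butter only: max(144/19, 17/7) = 7.579 servings → $3.79.
carrots only: max(144/44, 17/1) = 17 servings → $4.25.
peanut butter + carrots with both tight: 2.09 servings and 2.37 servings → $1.64.
The minimum over all feasible corners is $1.64.

$1.64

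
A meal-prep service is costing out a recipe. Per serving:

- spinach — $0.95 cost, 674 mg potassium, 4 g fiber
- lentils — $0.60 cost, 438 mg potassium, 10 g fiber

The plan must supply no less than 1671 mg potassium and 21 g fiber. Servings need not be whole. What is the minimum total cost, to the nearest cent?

$2.29

spinach only: max(1671/674, 21/4) = 5.25 servings → $4.99.
lentils only: max(1671/438, 21/10) = 3.815 servings → $2.29.
spinach + lentils with both tight: 1.506 servings and 1.498 servings → $2.33.
So the least-cost plan costs $2.29.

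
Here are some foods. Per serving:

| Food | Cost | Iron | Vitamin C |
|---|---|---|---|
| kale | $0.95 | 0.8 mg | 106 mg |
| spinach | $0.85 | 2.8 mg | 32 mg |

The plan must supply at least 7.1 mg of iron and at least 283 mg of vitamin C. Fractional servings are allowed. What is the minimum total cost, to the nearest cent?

$3.63

This is a tiny linear program; its minimum lies at a vertex of the feasible set. List the vertices and price them.
kale only: max(7.1/0.8, 283/106) = 8.875 servings → $8.43.
spinach only: max(7.1/2.8, 283/32) = 8.844 servings → $7.52.
kale + spinach with both tight: 2.084 servings and 1.94 servings → $3.63.
So the least-cost plan costs $3.63.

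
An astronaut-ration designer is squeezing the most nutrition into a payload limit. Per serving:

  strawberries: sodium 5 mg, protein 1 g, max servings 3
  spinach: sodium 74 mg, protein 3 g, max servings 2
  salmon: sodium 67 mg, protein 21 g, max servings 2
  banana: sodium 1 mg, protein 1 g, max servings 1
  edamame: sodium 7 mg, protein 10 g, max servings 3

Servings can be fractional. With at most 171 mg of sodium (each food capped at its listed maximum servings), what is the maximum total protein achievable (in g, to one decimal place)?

76.0 g

Protein per mg sodium: edamame 1.429, banana 1, salmon 0.3134, strawberries 0.2, spinach 0.04054.
Take 3 servings of edamame: uses 21 mg sodium, +30.0 g protein (running total 30.0 g).
Take 1 serving of banana: uses 1 mg sodium, +1.0 g protein (running total 31.0 g).
Take 2 servings of salmon: uses 134 mg sodium, +42.0 g protein (running total 73.0 g).
Take 3 servings of strawberries: uses 15 mg sodium, +3.0 g protein (running total 76.0 g).
Greedy by best ratio exhausts the sodium allowance optimally: 76.0 g.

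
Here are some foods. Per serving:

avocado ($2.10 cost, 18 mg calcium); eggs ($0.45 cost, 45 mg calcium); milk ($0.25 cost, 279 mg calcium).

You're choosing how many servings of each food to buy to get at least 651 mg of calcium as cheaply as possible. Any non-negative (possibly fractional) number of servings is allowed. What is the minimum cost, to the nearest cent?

Cost per mg of calcium: milk $0.0009, eggs $0.0100, avocado $0.1167.
With no serving limits, use only milk: 651 mg / 279 mg = 2.333 servings × $0.25 = $0.58.

$0.58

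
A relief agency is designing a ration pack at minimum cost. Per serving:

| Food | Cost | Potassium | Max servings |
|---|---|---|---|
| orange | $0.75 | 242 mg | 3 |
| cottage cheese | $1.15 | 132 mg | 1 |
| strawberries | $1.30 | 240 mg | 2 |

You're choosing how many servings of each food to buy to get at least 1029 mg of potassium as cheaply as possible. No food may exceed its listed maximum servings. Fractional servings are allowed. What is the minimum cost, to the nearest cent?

Cost per mg of potassium: orange $0.0031, strawberries $0.0054, cottage cheese $0.0087.
Take 3 servings of orange: +726.0 mg potassium for $2.25 (total $2.25, still need 303.0 mg).
Take 1.262 servings of strawberries: +303.0 mg potassium for $1.64 (total $3.89, still need 0.0 mg).
Filling from the cheapest source first is optimal under one linear minimum: $3.89.

$3.89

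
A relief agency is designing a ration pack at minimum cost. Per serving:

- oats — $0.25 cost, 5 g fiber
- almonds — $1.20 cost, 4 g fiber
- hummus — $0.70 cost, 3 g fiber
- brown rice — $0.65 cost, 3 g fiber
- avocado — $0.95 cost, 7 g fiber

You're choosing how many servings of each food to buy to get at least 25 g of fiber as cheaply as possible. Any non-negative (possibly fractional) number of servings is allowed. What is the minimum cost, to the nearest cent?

$1.25

Cost per g of fiber: oats $0.0500, avocado $0.1357, brown rice $0.2167, hummus $0.2333, almonds $0.3000.
With no serving limits, use only oats: 25 g / 5 g = 5 servings × $0.25 = $1.25.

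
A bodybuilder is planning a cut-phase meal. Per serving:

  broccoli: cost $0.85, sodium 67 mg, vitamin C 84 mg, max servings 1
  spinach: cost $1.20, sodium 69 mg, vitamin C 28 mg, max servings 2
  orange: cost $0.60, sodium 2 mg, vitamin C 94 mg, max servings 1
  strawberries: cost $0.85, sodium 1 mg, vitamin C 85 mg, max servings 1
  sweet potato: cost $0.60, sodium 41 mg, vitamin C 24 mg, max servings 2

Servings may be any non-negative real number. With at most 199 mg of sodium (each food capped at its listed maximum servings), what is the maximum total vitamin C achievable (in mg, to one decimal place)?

Vitamin C per mg sodium: strawberries 85, orange 47, broccoli 1.254, sweet potato 0.5854, spinach 0.4058.
Take 1 serving of strawberries: uses 1 mg sodium, +85.0 mg vitamin C (running total 85.0 mg).
Take 1 serving of orange: uses 2 mg sodium, +94.0 mg vitamin C (running total 179.0 mg).
Take 1 serving of broccoli: uses 67 mg sodium, +84.0 mg vitamin C (running total 263.0 mg).
Take 2 servings of sweet potato: uses 82 mg sodium, +48.0 mg vitamin C (running total 311.0 mg).
Take 0.6812 servings of spinach: uses 47 mg sodium, +19.1 mg vitamin C (running total 330.1 mg).
Filling greedily by vitamin C-per-mg sodium is optimal for one linear limit, giving 330.1 mg.

330.1 mg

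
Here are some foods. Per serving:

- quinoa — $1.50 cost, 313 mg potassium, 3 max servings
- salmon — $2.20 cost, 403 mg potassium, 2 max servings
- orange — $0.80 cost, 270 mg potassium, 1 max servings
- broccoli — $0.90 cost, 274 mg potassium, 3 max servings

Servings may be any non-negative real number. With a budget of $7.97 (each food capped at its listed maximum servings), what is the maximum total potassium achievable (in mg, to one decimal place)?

Potassium per dollar: orange 337.5, broccoli 304.4, quinoa 208.7, salmon 183.2.
Take 1 serving of orange: spends $0.80, +270.0 mg potassium (running total 270.0 mg).
Take 3 servings of broccoli: spends $2.70, +822.0 mg potassium (running total 1092.0 mg).
Take 2.98 servings of quinoa: spends $4.47, +932.7 mg potassium (running total 2024.7 mg).
Filling greedily by potassium-per-dollar is optimal for one linear limit, giving 2024.7 mg.

2024.7 mg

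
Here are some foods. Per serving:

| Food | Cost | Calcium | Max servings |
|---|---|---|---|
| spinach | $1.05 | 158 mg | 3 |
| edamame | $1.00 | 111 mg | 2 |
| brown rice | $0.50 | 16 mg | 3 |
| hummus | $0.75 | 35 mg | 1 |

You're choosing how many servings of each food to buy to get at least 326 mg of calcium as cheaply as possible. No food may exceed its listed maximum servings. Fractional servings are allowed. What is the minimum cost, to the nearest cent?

$2.17

Cost per mg of calcium: spinach $0.0066, edamame $0.0090, hummus $0.0214, brown rice $0.0312.
Take 2.063 servings of spinach: +326.0 mg calcium for $2.17 (total $2.17, still need 0.0 mg).
Greedy by cheapest-per-mg is optimal for a single linear constraint, so the minimum cost is $2.17.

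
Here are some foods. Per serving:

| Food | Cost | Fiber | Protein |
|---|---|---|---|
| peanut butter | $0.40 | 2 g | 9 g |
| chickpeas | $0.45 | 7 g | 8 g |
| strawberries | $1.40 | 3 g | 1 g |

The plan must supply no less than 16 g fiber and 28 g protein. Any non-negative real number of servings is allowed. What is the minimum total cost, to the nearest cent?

$1.42

With two linear requirements the optimum uses one or two foods; enumerate the corners.
peanut butter only: max(16/2, 28/9) = 8 servings → $3.20.
chickpeas only: max(16/7, 28/8) = 3.5 servings → $1.57.
strawberries only: max(16/3, 28/1) = 28 servings → $39.20.
peanut butter + chickpeas with both tight: 1.447 servings and 1.872 servings → $1.42.
peanut butter + strawberries with both tight: 2.72 servings and 3.52 servings → $6.02.
chickpeas + strawberries: intersection lies outside the first quadrant.
So the least-cost plan costs $1.42.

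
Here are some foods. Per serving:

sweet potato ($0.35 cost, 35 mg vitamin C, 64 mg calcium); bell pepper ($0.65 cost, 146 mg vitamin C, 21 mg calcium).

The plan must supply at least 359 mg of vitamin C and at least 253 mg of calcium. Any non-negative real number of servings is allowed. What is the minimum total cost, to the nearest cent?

$2.26

Compare the cost at each extreme point of the feasible region.
sweet potato only: max(359/35, 253/64) = 10.26 servings → $3.59.
bell pepper only: max(359/146, 253/21) = 12.05 servings → $7.83.
sweet potato + bell pepper with both tight: 3.415 servings and 1.64 servings → $2.26.
The minimum over all feasible corners is $2.26.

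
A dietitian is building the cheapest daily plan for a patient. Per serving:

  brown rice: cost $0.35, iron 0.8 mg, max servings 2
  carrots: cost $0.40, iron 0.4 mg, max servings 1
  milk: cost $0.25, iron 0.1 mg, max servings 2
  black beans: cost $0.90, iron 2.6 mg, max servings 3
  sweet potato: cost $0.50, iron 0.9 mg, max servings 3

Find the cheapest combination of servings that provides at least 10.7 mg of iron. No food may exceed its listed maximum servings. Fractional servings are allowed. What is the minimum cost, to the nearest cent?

$4.12

Cost per mg of iron: black beans $0.3462, brown rice $0.4375, sweet potato $0.5556, carrots $1.0000, milk $2.5000.
Take 3 servings of black beans: +7.8 mg iron for $2.70 (total $2.70, still need 2.9 mg).
Take 2 servings of brown rice: +1.6 mg iron for $0.70 (total $3.40, still need 1.3 mg).
Take 1.444 servings of sweet potato: +1.3 mg iron for $0.72 (total $4.12, still need 0.0 mg).
Filling from the cheapest source first is optimal under one linear minimum: $4.12.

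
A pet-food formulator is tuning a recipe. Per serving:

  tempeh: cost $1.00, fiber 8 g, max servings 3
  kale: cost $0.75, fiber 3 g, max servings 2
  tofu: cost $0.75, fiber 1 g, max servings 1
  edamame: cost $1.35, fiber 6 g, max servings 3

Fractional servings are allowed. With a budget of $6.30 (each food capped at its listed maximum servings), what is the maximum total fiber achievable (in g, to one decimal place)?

38.7 g

Fiber per dollar: tempeh 8, edamame 4.444, kale 4, tofu 1.333.
Take 3 servings of tempeh: spends $3.00, +24.0 g fiber (running total 24.0 g).
Take 2.444 servings of edamame: spends $3.30, +14.7 g fiber (running total 38.7 g).
Filling greedily by fiber-per-dollar is optimal for one linear limit, giving 38.7 g.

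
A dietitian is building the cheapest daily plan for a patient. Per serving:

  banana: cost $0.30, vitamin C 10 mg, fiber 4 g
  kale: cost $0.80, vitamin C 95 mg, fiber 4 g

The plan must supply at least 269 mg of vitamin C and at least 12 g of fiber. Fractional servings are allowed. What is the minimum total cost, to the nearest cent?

Minimising a linear cost over {vitamin C ≥ 269, fiber ≥ 12, servings ≥ 0} — the optimum is at a vertex, using one or two foods.
banana only: max(269/10, 12/4) = 26.9 servings → $8.07.
kale only: max(269/95, 12/4) = 3 servings → $2.40.
banana + kale with both tight: 0.1882 servings and 2.812 servings → $2.31.
Cheapest feasible corner: $2.31.

$2.31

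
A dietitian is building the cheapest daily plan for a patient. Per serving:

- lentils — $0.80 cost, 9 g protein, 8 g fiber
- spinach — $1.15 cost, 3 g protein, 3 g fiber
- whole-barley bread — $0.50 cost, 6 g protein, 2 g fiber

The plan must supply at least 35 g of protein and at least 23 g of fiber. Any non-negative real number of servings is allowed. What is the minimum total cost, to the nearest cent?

$3.03

A basic optimal solution has at most two foods positive. Try each food alone and each pair with both targets met exactly.
lentils only: max(35/9, 23/8) = 3.889 servings → $3.11.
spinach only: max(35/3, 23/3) = 11.67 servings → $13.42.
whole-barley bread only: max(35/6, 23/2) = 11.5 servings → $5.75.
lentils + spinach: intersection lies outside the first quadrant.
lentils + whole-barley bread with both tight: 2.267 servings and 2.433 servings → $3.03.
spinach + whole-barley bread with both tight: 5.667 servings and 3 servings → $8.02.
So the least-cost plan costs $3.03.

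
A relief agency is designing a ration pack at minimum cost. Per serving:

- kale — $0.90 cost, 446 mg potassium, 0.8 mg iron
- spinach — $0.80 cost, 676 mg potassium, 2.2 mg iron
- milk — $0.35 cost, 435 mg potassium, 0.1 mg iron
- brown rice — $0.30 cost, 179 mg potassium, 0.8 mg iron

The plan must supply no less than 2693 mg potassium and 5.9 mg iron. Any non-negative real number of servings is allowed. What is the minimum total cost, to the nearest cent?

$2.83

Two binding constraints pin down two serving amounts, so the optimal mix uses at most two foods. The candidates are each food alone (scaled to the tighter of potassium/iron) and each pair with both constraints tight.
kale only: max(2693/446, 5.9/0.8) = 7.375 servings → $6.64.
spinach only: max(2693/676, 5.9/2.2) = 3.984 servings → $3.19.
milk only: max(2693/435, 5.9/0.1) = 59 servings → $20.65.
brown rice only: max(2693/179, 5.9/0.8) = 15.04 servings → $4.51.
kale + spinach with both tight: 4.396 servings and 1.083 servings → $4.82.
kale + milk with both targets exact would need a negative amount; discard.
kale + brown rice with both tight: 5.142 servings and 2.233 servings → $5.30.
spinach + milk with both tight: 2.583 servings and 2.177 servings → $2.83.
spinach + brown rice: the both-tight solution has a negative serving — not a feasible corner.
milk + brown rice with both tight: 3.327 servings and 6.959 servings → $3.25.
The minimum over all feasible corners is $2.83.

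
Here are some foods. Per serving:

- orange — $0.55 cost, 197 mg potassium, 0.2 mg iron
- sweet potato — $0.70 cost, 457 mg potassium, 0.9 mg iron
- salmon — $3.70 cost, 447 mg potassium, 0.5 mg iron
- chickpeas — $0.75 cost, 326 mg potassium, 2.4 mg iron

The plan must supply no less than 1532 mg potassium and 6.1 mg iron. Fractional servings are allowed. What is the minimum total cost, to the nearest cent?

$2.79

At the optimum either one food covers both requirements or two foods hit both targets exactly; no other combination can be cheaper.
orange only: max(1532/197, 6.1/0.2) = 30.5 servings → $16.77.
sweet potato only: max(1532/457, 6.1/0.9) = 6.778 servings → $4.74.
salmon only: max(1532/447, 6.1/0.5) = 12.2 servings → $45.14.
chickpeas only: max(1532/326, 6.1/2.4) = 4.699 servings → $3.52.
orange + sweet potato: the both-tight solution has a negative serving — not a feasible corner.
orange + salmon: intersection lies outside the first quadrant.
orange + chickpeas with both tight: 4.142 servings and 2.197 servings → $3.93.
sweet potato + salmon: the both-tight solution has a negative serving — not a feasible corner.
sweet potato + chickpeas with both tight: 2.101 servings and 1.754 servings → $2.79.
salmon + chickpeas with both tight: 1.856 servings and 2.155 servings → $8.48.
The minimum over all feasible corners is $2.79.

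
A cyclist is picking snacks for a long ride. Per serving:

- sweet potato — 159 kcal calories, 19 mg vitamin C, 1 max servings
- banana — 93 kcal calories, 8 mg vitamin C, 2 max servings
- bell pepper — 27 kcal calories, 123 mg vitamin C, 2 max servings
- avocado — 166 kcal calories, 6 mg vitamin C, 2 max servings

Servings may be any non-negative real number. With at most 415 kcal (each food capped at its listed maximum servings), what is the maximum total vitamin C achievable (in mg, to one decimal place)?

Vitamin C per kcal: bell pepper 4.556, sweet potato 0.1195, banana 0.08602, avocado 0.03614.
Take 2 servings of bell pepper: uses 54 kcal, +246.0 mg vitamin C (running total 246.0 mg).
Take 1 serving of sweet potato: uses 159 kcal, +19.0 mg vitamin C (running total 265.0 mg).
Take 2 servings of banana: uses 186 kcal, +16.0 mg vitamin C (running total 281.0 mg).
Take 0.09639 servings of avocado: uses 16 kcal, +0.6 mg vitamin C (running total 281.6 mg).
Filling greedily by vitamin C-per-kcal is optimal for one linear limit, giving 281.6 mg.

281.6 mg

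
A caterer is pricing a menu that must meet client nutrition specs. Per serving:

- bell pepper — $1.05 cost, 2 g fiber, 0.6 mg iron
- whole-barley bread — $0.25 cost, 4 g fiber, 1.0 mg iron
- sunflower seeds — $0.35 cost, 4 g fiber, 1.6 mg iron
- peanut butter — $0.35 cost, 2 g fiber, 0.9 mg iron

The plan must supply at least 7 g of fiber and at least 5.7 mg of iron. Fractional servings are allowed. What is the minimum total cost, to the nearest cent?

bell pepper only: max(7/2, 5.7/0.6) = 9.5 servings → $9.97.
whole-barley bread only: max(7/4, 5.7/1.0) = 5.7 servings → $1.43.
sunflower seeds only: max(7/4, 5.7/1.6) = 3.562 servings → $1.25.
peanut butter only: max(7/2, 5.7/0.9) = 6.333 servings → $2.22.
bell pepper + whole-barley bread: the both-tight solution has a negative serving — not a feasible corner.
bell pepper + sunflower seeds: intersection lies outside the first quadrant.
bell pepper + peanut butter with both targets exact would need a negative amount; discard.
whole-barley bread + sunflower seeds with both targets exact would need a negative amount; discard.
whole-barley bread + peanut butter: the both-tight solution has a negative serving — not a feasible corner.
sunflower seeds + peanut butter with both targets exact would need a negative amount; discard.
The minimum over all feasible corners is $1.25.

$1.25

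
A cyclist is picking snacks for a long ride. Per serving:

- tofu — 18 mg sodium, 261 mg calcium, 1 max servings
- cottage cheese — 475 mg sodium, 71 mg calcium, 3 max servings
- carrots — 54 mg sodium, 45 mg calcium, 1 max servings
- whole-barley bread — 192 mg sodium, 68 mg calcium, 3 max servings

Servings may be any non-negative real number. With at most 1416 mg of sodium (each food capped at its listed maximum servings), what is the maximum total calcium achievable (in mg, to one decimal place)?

624.8 mg

Calcium per mg sodium: tofu 14.5, carrots 0.8333, whole-barley bread 0.3542, cottage cheese 0.1495.
Take 1 serving of tofu: uses 18 mg sodium, +261.0 mg calcium (running total 261.0 mg).
Take 1 serving of carrots: uses 54 mg sodium, +45.0 mg calcium (running total 306.0 mg).
Take 3 servings of whole-barley bread: uses 576 mg sodium, +204.0 mg calcium (running total 510.0 mg).
Take 1.617 servings of cottage cheese: uses 768 mg sodium, +114.8 mg calcium (running total 624.8 mg).
Filling greedily by calcium-per-mg sodium is optimal for one linear limit, giving 624.8 mg.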